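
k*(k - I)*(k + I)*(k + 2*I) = k^4 + 2*I*k^3 + k^2 + 2*I*k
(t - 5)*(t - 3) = t^2 - 8*t + 15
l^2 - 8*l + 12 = (l - 6)*(l - 2)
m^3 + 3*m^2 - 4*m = m*(m - 1)*(m + 4)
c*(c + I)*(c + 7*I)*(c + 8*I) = c^4 + 16*I*c^3 - 71*c^2 - 56*I*c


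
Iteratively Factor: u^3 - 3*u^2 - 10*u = (u - 5)*(u^2 + 2*u) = (u - 5)*(u + 2)*(u)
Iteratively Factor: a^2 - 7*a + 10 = (a - 5)*(a - 2)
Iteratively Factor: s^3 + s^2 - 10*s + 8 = (s - 1)*(s^2 + 2*s - 8) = (s - 2)*(s - 1)*(s + 4)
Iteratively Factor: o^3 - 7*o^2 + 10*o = (o - 5)*(o^2 - 2*o) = (o - 5)*(o - 2)*(o)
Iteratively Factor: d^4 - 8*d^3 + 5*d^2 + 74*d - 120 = (d + 3)*(d^3 - 11*d^2 + 38*d - 40) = (d - 5)*(d + 3)*(d^2 - 6*d + 8) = (d - 5)*(d - 2)*(d + 3)*(d - 4)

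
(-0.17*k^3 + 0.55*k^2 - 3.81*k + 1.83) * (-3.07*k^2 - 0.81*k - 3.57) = 0.5219*k^5 - 1.5508*k^4 + 11.8581*k^3 - 4.4955*k^2 + 12.1194*k - 6.5331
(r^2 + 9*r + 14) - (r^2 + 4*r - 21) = 5*r + 35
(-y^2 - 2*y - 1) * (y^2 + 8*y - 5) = -y^4 - 10*y^3 - 12*y^2 + 2*y + 5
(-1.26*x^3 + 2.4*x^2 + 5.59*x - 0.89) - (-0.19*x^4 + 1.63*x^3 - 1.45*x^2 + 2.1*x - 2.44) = 0.19*x^4 - 2.89*x^3 + 3.85*x^2 + 3.49*x + 1.55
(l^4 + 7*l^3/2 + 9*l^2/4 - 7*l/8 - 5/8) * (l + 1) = l^5 + 9*l^4/2 + 23*l^3/4 + 11*l^2/8 - 3*l/2 - 5/8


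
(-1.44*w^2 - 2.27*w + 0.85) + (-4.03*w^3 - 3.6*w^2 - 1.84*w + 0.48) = -4.03*w^3 - 5.04*w^2 - 4.11*w + 1.33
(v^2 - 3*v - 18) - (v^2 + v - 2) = -4*v - 16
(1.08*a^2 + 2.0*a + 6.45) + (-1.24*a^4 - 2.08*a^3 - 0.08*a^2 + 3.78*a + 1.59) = -1.24*a^4 - 2.08*a^3 + 1.0*a^2 + 5.78*a + 8.04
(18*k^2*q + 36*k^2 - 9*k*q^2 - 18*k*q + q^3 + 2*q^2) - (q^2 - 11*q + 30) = 18*k^2*q + 36*k^2 - 9*k*q^2 - 18*k*q + q^3 + q^2 + 11*q - 30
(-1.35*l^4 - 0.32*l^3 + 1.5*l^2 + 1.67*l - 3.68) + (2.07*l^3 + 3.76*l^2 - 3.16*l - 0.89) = -1.35*l^4 + 1.75*l^3 + 5.26*l^2 - 1.49*l - 4.57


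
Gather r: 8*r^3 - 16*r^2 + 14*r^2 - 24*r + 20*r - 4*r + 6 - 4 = 8*r^3 - 2*r^2 - 8*r + 2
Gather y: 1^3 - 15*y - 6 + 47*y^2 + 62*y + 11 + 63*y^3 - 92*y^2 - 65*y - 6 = 63*y^3 - 45*y^2 - 18*y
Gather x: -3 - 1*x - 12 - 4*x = -5*x - 15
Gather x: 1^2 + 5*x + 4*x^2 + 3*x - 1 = 4*x^2 + 8*x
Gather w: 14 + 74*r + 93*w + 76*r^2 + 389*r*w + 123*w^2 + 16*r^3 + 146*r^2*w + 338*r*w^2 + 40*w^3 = 16*r^3 + 76*r^2 + 74*r + 40*w^3 + w^2*(338*r + 123) + w*(146*r^2 + 389*r + 93) + 14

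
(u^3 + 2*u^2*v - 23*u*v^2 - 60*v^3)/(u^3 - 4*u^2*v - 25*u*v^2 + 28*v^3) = (u^2 - 2*u*v - 15*v^2)/(u^2 - 8*u*v + 7*v^2)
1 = 1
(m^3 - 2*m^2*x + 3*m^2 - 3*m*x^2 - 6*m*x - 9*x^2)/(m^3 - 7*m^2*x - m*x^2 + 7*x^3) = (m^2 - 3*m*x + 3*m - 9*x)/(m^2 - 8*m*x + 7*x^2)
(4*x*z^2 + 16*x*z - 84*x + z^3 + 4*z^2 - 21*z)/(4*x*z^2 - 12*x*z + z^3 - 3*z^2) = (z + 7)/z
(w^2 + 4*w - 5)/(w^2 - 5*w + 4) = (w + 5)/(w - 4)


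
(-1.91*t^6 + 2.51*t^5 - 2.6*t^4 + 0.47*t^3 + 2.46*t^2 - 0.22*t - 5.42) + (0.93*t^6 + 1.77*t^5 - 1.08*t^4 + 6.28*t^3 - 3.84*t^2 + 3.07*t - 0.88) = -0.98*t^6 + 4.28*t^5 - 3.68*t^4 + 6.75*t^3 - 1.38*t^2 + 2.85*t - 6.3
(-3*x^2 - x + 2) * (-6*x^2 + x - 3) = 18*x^4 + 3*x^3 - 4*x^2 + 5*x - 6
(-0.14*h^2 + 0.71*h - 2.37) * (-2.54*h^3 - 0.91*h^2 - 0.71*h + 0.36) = 0.3556*h^5 - 1.676*h^4 + 5.4731*h^3 + 1.6022*h^2 + 1.9383*h - 0.8532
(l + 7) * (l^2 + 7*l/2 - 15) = l^3 + 21*l^2/2 + 19*l/2 - 105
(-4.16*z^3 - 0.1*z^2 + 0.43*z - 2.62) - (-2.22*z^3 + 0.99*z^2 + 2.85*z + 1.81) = -1.94*z^3 - 1.09*z^2 - 2.42*z - 4.43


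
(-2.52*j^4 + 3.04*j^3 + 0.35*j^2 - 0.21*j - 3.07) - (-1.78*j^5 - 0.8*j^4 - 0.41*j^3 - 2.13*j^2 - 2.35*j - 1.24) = 1.78*j^5 - 1.72*j^4 + 3.45*j^3 + 2.48*j^2 + 2.14*j - 1.83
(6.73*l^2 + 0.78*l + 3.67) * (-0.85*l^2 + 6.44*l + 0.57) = -5.7205*l^4 + 42.6782*l^3 + 5.7398*l^2 + 24.0794*l + 2.0919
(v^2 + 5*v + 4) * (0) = 0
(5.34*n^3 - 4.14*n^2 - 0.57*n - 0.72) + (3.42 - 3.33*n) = 5.34*n^3 - 4.14*n^2 - 3.9*n + 2.7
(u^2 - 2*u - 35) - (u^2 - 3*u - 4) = u - 31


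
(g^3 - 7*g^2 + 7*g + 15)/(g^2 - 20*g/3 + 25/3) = 3*(g^2 - 2*g - 3)/(3*g - 5)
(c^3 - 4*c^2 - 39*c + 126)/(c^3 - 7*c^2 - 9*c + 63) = (c + 6)/(c + 3)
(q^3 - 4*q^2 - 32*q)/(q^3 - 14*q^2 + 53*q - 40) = q*(q + 4)/(q^2 - 6*q + 5)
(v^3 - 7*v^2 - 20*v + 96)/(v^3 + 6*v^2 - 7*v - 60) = (v - 8)/(v + 5)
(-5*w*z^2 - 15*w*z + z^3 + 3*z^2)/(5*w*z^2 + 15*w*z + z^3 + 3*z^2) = (-5*w + z)/(5*w + z)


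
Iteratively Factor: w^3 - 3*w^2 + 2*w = (w - 2)*(w^2 - w) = w*(w - 2)*(w - 1)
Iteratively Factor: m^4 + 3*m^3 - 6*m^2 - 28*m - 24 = (m + 2)*(m^3 + m^2 - 8*m - 12) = (m + 2)^2*(m^2 - m - 6) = (m - 3)*(m + 2)^2*(m + 2)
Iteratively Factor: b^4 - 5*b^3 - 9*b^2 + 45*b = (b)*(b^3 - 5*b^2 - 9*b + 45) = b*(b + 3)*(b^2 - 8*b + 15) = b*(b - 3)*(b + 3)*(b - 5)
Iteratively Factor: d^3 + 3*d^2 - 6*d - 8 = (d - 2)*(d^2 + 5*d + 4) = (d - 2)*(d + 1)*(d + 4)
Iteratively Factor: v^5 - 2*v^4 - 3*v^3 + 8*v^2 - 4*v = (v - 2)*(v^4 - 3*v^2 + 2*v) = (v - 2)*(v - 1)*(v^3 + v^2 - 2*v) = v*(v - 2)*(v - 1)*(v^2 + v - 2) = v*(v - 2)*(v - 1)^2*(v + 2)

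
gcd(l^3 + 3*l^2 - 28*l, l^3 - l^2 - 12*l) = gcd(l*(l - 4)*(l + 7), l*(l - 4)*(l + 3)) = l^2 - 4*l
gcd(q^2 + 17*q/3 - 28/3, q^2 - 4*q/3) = q - 4/3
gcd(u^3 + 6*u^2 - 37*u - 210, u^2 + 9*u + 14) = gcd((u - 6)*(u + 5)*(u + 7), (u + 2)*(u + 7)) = u + 7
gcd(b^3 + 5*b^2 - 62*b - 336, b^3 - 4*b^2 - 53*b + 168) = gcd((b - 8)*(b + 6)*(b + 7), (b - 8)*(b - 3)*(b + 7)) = b^2 - b - 56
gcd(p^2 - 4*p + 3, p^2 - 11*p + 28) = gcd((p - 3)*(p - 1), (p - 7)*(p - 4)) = 1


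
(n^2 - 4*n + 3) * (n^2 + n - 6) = n^4 - 3*n^3 - 7*n^2 + 27*n - 18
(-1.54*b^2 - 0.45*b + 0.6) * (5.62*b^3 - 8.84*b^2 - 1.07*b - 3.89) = -8.6548*b^5 + 11.0846*b^4 + 8.9978*b^3 + 1.1681*b^2 + 1.1085*b - 2.334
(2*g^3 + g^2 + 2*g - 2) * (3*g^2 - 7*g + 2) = 6*g^5 - 11*g^4 + 3*g^3 - 18*g^2 + 18*g - 4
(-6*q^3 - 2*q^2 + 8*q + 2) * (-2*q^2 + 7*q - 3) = 12*q^5 - 38*q^4 - 12*q^3 + 58*q^2 - 10*q - 6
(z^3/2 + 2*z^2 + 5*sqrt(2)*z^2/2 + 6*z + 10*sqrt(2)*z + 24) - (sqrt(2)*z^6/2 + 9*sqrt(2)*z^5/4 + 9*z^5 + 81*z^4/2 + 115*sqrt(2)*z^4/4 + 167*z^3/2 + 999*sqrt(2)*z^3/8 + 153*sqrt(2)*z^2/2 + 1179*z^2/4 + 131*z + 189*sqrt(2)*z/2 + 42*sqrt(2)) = -sqrt(2)*z^6/2 - 9*z^5 - 9*sqrt(2)*z^5/4 - 115*sqrt(2)*z^4/4 - 81*z^4/2 - 999*sqrt(2)*z^3/8 - 83*z^3 - 1171*z^2/4 - 74*sqrt(2)*z^2 - 125*z - 169*sqrt(2)*z/2 - 42*sqrt(2) + 24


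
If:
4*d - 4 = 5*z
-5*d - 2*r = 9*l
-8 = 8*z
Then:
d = -1/4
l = 5/36 - 2*r/9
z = -1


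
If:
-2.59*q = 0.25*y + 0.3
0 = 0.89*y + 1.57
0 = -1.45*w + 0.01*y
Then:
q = 0.05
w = -0.01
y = -1.76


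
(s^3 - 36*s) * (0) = 0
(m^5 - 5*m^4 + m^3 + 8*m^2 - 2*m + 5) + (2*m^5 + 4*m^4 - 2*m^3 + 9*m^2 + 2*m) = 3*m^5 - m^4 - m^3 + 17*m^2 + 5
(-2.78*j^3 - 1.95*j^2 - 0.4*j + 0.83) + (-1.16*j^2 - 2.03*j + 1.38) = -2.78*j^3 - 3.11*j^2 - 2.43*j + 2.21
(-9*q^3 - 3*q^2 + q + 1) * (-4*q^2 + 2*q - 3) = 36*q^5 - 6*q^4 + 17*q^3 + 7*q^2 - q - 3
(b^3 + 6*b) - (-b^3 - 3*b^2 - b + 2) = 2*b^3 + 3*b^2 + 7*b - 2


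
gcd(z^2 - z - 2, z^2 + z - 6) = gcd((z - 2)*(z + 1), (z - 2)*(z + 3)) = z - 2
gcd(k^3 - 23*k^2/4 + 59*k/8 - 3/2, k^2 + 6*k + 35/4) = 1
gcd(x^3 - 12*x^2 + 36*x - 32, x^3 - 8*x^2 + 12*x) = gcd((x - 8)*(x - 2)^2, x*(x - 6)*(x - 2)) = x - 2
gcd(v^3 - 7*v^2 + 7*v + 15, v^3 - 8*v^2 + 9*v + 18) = v^2 - 2*v - 3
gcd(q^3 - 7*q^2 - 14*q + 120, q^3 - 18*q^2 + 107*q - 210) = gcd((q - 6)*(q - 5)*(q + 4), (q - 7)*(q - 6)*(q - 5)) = q^2 - 11*q + 30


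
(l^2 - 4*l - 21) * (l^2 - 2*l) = l^4 - 6*l^3 - 13*l^2 + 42*l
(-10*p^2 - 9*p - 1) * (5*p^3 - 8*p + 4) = -50*p^5 - 45*p^4 + 75*p^3 + 32*p^2 - 28*p - 4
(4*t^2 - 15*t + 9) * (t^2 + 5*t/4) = 4*t^4 - 10*t^3 - 39*t^2/4 + 45*t/4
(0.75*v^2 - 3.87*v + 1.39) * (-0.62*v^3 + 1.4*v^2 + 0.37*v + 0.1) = -0.465*v^5 + 3.4494*v^4 - 6.0023*v^3 + 0.5891*v^2 + 0.1273*v + 0.139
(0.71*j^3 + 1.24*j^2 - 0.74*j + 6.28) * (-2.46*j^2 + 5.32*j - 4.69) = -1.7466*j^5 + 0.7268*j^4 + 5.0873*j^3 - 25.2012*j^2 + 36.8802*j - 29.4532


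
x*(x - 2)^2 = x^3 - 4*x^2 + 4*x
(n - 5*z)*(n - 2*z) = n^2 - 7*n*z + 10*z^2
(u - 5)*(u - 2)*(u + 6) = u^3 - u^2 - 32*u + 60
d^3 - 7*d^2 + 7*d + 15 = (d - 5)*(d - 3)*(d + 1)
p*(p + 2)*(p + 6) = p^3 + 8*p^2 + 12*p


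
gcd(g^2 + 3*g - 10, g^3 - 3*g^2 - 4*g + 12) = g - 2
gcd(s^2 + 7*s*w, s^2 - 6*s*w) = s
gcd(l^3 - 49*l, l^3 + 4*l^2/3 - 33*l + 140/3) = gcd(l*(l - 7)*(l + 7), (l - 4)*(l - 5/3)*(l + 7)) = l + 7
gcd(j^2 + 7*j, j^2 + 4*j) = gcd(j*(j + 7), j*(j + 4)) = j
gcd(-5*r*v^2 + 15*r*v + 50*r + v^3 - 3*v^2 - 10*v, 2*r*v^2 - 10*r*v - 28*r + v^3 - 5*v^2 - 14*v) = v + 2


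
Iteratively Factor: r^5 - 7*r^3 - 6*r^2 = (r + 2)*(r^4 - 2*r^3 - 3*r^2) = (r - 3)*(r + 2)*(r^3 + r^2) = r*(r - 3)*(r + 2)*(r^2 + r) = r^2*(r - 3)*(r + 2)*(r + 1)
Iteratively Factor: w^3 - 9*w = (w)*(w^2 - 9) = w*(w - 3)*(w + 3)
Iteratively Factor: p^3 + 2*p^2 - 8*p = (p)*(p^2 + 2*p - 8) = p*(p - 2)*(p + 4)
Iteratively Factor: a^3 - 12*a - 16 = (a + 2)*(a^2 - 2*a - 8) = (a - 4)*(a + 2)*(a + 2)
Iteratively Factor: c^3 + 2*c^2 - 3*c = (c)*(c^2 + 2*c - 3) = c*(c - 1)*(c + 3)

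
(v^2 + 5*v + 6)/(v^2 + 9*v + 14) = (v + 3)/(v + 7)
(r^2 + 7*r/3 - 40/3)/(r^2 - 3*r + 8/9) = 3*(r + 5)/(3*r - 1)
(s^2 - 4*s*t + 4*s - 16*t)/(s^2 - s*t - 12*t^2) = (s + 4)/(s + 3*t)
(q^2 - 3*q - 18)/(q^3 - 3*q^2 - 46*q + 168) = (q + 3)/(q^2 + 3*q - 28)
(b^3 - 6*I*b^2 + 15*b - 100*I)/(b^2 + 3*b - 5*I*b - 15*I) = (b^2 - I*b + 20)/(b + 3)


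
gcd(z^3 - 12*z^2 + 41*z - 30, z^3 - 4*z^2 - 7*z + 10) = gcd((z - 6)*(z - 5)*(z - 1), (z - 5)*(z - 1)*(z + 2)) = z^2 - 6*z + 5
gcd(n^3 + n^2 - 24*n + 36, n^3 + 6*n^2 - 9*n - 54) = n^2 + 3*n - 18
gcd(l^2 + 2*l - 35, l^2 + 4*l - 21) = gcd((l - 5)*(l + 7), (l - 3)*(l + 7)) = l + 7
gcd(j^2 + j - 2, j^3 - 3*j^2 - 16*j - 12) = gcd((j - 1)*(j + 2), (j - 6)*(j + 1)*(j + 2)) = j + 2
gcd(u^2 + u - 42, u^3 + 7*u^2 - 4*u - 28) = u + 7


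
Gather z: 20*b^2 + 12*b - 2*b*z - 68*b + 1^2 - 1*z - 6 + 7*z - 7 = 20*b^2 - 56*b + z*(6 - 2*b) - 12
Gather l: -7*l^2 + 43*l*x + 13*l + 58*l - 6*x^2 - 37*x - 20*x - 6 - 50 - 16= -7*l^2 + l*(43*x + 71) - 6*x^2 - 57*x - 72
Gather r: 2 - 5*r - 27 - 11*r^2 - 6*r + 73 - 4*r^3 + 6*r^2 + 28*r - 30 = -4*r^3 - 5*r^2 + 17*r + 18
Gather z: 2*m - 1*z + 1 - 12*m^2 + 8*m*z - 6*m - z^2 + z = -12*m^2 + 8*m*z - 4*m - z^2 + 1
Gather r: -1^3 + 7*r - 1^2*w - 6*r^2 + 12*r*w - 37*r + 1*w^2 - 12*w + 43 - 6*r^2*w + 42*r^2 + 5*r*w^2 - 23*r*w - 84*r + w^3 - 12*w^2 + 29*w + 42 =r^2*(36 - 6*w) + r*(5*w^2 - 11*w - 114) + w^3 - 11*w^2 + 16*w + 84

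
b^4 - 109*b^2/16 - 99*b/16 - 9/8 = (b - 3)*(b + 1/4)*(b + 3/4)*(b + 2)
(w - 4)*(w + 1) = w^2 - 3*w - 4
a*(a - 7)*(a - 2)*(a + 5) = a^4 - 4*a^3 - 31*a^2 + 70*a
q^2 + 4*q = q*(q + 4)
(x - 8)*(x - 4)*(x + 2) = x^3 - 10*x^2 + 8*x + 64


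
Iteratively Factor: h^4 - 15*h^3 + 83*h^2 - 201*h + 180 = (h - 4)*(h^3 - 11*h^2 + 39*h - 45) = (h - 4)*(h - 3)*(h^2 - 8*h + 15) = (h - 4)*(h - 3)^2*(h - 5)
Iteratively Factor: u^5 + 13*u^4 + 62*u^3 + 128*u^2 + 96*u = (u + 4)*(u^4 + 9*u^3 + 26*u^2 + 24*u) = (u + 3)*(u + 4)*(u^3 + 6*u^2 + 8*u) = u*(u + 3)*(u + 4)*(u^2 + 6*u + 8) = u*(u + 2)*(u + 3)*(u + 4)*(u + 4)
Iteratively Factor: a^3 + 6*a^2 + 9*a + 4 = (a + 1)*(a^2 + 5*a + 4) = (a + 1)*(a + 4)*(a + 1)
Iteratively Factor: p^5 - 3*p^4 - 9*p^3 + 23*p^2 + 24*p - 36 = (p - 3)*(p^4 - 9*p^2 - 4*p + 12) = (p - 3)*(p - 1)*(p^3 + p^2 - 8*p - 12) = (p - 3)*(p - 1)*(p + 2)*(p^2 - p - 6) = (p - 3)*(p - 1)*(p + 2)^2*(p - 3)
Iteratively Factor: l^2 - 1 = (l - 1)*(l + 1)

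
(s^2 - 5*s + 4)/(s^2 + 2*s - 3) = (s - 4)/(s + 3)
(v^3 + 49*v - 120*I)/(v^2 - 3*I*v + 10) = (v^2 + 5*I*v + 24)/(v + 2*I)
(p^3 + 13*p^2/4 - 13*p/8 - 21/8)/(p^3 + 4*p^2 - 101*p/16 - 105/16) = 2*(2*p^2 + 5*p - 7)/(4*p^2 + 13*p - 35)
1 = 1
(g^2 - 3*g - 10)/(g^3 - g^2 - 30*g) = (-g^2 + 3*g + 10)/(g*(-g^2 + g + 30))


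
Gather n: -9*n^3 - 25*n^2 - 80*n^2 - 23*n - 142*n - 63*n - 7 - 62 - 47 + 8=-9*n^3 - 105*n^2 - 228*n - 108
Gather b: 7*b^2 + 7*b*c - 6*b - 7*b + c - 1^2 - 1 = 7*b^2 + b*(7*c - 13) + c - 2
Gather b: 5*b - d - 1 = 5*b - d - 1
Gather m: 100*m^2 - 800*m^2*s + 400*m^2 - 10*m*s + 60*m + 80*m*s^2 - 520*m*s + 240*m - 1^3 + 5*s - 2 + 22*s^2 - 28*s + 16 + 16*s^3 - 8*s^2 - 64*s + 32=m^2*(500 - 800*s) + m*(80*s^2 - 530*s + 300) + 16*s^3 + 14*s^2 - 87*s + 45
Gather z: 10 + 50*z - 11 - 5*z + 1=45*z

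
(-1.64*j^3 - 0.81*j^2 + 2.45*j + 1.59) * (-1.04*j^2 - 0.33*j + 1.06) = 1.7056*j^5 + 1.3836*j^4 - 4.0191*j^3 - 3.3207*j^2 + 2.0723*j + 1.6854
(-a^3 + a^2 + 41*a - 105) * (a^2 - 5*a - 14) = -a^5 + 6*a^4 + 50*a^3 - 324*a^2 - 49*a + 1470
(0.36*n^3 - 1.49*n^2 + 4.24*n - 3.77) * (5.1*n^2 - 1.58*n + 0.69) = 1.836*n^5 - 8.1678*n^4 + 24.2266*n^3 - 26.9543*n^2 + 8.8822*n - 2.6013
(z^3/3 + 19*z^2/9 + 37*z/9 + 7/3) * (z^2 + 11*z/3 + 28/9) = z^5/3 + 10*z^4/3 + 116*z^3/9 + 1942*z^2/81 + 1729*z/81 + 196/27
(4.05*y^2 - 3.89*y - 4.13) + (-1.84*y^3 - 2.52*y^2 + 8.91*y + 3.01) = -1.84*y^3 + 1.53*y^2 + 5.02*y - 1.12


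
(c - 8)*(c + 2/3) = c^2 - 22*c/3 - 16/3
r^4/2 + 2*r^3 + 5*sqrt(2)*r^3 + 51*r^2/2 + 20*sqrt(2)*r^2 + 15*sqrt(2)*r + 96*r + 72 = (r/2 + 1/2)*(r + 3)*(r + 4*sqrt(2))*(r + 6*sqrt(2))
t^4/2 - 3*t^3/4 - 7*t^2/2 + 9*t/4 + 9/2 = (t/2 + 1/2)*(t - 3)*(t - 3/2)*(t + 2)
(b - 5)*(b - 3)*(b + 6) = b^3 - 2*b^2 - 33*b + 90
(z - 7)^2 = z^2 - 14*z + 49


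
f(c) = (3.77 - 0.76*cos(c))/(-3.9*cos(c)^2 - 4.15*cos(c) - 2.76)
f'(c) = (3.77 - 0.76*cos(c))*(-7.8*sin(c)*cos(c) - 4.15*sin(c))/(-3.9*cos(c)^2 - 4.15*cos(c) - 2.76)^2 + 0.76*sin(c)/(-3.9*cos(c)^2 - 4.15*cos(c) - 2.76)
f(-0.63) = -0.36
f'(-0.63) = 0.31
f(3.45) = -1.92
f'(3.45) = -0.71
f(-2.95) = -1.85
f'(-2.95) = -0.45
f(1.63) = -1.51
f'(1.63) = -2.50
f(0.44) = -0.32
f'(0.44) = -0.19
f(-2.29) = -2.48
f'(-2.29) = -0.74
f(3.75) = -2.22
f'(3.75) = -1.22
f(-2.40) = -2.38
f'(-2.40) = -1.13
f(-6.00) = -0.29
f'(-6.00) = -0.11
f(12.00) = -0.35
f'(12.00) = 0.27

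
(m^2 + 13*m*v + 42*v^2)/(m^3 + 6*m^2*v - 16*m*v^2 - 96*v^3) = (-m - 7*v)/(-m^2 + 16*v^2)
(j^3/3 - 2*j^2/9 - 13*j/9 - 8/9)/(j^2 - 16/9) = (3*j^3 - 2*j^2 - 13*j - 8)/(9*j^2 - 16)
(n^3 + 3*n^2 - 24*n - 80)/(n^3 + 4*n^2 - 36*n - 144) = (n^2 - n - 20)/(n^2 - 36)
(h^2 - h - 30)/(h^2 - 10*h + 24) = (h + 5)/(h - 4)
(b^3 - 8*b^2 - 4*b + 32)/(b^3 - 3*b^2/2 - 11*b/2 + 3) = 2*(b^2 - 10*b + 16)/(2*b^2 - 7*b + 3)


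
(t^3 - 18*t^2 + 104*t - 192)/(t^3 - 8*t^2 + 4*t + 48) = (t - 8)/(t + 2)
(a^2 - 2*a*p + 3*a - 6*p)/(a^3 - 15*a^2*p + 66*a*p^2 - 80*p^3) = (a + 3)/(a^2 - 13*a*p + 40*p^2)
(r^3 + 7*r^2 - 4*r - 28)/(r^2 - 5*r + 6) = (r^2 + 9*r + 14)/(r - 3)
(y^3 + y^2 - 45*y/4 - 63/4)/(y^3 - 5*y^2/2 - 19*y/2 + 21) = (y + 3/2)/(y - 2)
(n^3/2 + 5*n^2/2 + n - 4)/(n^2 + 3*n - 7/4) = 2*(n^3 + 5*n^2 + 2*n - 8)/(4*n^2 + 12*n - 7)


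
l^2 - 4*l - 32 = (l - 8)*(l + 4)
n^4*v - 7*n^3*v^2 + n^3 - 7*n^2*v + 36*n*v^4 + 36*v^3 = (n - 6*v)*(n - 3*v)*(n + 2*v)*(n*v + 1)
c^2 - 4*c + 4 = (c - 2)^2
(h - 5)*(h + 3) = h^2 - 2*h - 15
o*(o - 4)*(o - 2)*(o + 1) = o^4 - 5*o^3 + 2*o^2 + 8*o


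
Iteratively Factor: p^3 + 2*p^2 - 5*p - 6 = (p + 3)*(p^2 - p - 2) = (p - 2)*(p + 3)*(p + 1)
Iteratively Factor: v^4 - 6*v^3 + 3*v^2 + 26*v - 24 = (v + 2)*(v^3 - 8*v^2 + 19*v - 12) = (v - 3)*(v + 2)*(v^2 - 5*v + 4) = (v - 3)*(v - 1)*(v + 2)*(v - 4)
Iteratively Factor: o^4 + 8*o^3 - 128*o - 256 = (o + 4)*(o^3 + 4*o^2 - 16*o - 64) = (o - 4)*(o + 4)*(o^2 + 8*o + 16) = (o - 4)*(o + 4)^2*(o + 4)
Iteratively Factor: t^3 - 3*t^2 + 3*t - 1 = (t - 1)*(t^2 - 2*t + 1) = (t - 1)^2*(t - 1)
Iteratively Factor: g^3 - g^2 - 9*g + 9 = (g - 1)*(g^2 - 9) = (g - 1)*(g + 3)*(g - 3)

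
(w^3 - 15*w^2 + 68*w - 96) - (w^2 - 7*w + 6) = w^3 - 16*w^2 + 75*w - 102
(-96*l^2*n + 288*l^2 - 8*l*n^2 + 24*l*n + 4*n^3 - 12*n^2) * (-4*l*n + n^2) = 384*l^3*n^2 - 1152*l^3*n - 64*l^2*n^3 + 192*l^2*n^2 - 24*l*n^4 + 72*l*n^3 + 4*n^5 - 12*n^4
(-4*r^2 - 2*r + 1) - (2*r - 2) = -4*r^2 - 4*r + 3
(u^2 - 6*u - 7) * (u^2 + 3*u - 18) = u^4 - 3*u^3 - 43*u^2 + 87*u + 126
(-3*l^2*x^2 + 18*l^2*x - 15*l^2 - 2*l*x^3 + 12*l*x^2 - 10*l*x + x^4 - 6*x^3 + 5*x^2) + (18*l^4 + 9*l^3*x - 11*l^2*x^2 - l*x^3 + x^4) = 18*l^4 + 9*l^3*x - 14*l^2*x^2 + 18*l^2*x - 15*l^2 - 3*l*x^3 + 12*l*x^2 - 10*l*x + 2*x^4 - 6*x^3 + 5*x^2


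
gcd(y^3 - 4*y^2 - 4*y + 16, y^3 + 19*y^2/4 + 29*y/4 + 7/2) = y + 2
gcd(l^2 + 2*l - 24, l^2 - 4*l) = l - 4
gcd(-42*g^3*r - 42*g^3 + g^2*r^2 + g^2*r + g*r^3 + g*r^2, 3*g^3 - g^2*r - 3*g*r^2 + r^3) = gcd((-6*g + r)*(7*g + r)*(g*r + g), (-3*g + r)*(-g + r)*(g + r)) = 1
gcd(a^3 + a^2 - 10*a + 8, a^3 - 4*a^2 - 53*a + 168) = 1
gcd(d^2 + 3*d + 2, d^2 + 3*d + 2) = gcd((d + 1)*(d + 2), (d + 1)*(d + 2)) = d^2 + 3*d + 2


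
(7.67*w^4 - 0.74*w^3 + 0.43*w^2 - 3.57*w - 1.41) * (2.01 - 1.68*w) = -12.8856*w^5 + 16.6599*w^4 - 2.2098*w^3 + 6.8619*w^2 - 4.8069*w - 2.8341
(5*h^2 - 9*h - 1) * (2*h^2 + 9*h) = 10*h^4 + 27*h^3 - 83*h^2 - 9*h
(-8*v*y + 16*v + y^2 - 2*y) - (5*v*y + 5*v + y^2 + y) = -13*v*y + 11*v - 3*y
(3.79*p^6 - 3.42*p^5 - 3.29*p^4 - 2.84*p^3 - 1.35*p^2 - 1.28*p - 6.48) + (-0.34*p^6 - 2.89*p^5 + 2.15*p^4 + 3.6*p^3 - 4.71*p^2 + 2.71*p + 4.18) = 3.45*p^6 - 6.31*p^5 - 1.14*p^4 + 0.76*p^3 - 6.06*p^2 + 1.43*p - 2.3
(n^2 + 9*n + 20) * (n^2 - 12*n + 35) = n^4 - 3*n^3 - 53*n^2 + 75*n + 700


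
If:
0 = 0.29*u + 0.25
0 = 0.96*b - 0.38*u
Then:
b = -0.34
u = -0.86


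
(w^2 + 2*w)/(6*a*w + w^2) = (w + 2)/(6*a + w)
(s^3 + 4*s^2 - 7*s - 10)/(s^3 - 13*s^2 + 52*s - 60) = (s^2 + 6*s + 5)/(s^2 - 11*s + 30)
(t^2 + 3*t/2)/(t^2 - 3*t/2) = (2*t + 3)/(2*t - 3)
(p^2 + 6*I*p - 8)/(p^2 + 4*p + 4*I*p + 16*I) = (p + 2*I)/(p + 4)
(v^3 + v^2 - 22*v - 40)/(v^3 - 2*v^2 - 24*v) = (v^2 - 3*v - 10)/(v*(v - 6))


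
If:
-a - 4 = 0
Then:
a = -4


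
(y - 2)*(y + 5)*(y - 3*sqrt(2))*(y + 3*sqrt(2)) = y^4 + 3*y^3 - 28*y^2 - 54*y + 180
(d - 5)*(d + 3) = d^2 - 2*d - 15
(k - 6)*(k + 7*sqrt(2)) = k^2 - 6*k + 7*sqrt(2)*k - 42*sqrt(2)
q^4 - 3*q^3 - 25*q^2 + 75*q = q*(q - 5)*(q - 3)*(q + 5)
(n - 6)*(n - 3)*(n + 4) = n^3 - 5*n^2 - 18*n + 72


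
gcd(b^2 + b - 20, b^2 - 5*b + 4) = b - 4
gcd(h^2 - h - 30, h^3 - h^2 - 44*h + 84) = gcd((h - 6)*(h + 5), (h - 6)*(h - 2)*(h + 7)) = h - 6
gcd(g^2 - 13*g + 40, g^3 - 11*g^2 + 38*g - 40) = g - 5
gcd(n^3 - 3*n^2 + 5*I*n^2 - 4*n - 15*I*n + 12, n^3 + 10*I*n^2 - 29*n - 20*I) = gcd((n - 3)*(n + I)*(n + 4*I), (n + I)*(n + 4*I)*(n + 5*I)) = n^2 + 5*I*n - 4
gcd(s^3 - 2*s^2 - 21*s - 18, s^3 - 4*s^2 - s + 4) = s + 1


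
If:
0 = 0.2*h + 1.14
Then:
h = -5.70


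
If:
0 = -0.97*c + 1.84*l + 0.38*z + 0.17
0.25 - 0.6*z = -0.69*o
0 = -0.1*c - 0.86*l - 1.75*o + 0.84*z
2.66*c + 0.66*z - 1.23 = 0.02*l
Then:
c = 0.15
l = -0.27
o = 0.73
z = 1.25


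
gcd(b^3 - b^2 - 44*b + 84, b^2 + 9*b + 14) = b + 7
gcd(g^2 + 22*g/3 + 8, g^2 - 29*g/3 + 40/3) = 1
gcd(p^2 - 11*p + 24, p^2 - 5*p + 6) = p - 3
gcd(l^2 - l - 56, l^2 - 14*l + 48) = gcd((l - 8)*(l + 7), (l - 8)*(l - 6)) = l - 8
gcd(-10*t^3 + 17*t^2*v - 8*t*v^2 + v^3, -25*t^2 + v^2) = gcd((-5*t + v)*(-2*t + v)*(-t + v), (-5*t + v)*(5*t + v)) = 5*t - v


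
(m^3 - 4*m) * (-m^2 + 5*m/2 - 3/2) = -m^5 + 5*m^4/2 + 5*m^3/2 - 10*m^2 + 6*m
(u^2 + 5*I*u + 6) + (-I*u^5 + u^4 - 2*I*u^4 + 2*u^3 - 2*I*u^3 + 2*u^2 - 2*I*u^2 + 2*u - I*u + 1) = -I*u^5 + u^4 - 2*I*u^4 + 2*u^3 - 2*I*u^3 + 3*u^2 - 2*I*u^2 + 2*u + 4*I*u + 7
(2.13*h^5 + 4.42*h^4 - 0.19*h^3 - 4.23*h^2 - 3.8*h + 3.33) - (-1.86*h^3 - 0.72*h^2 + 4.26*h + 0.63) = 2.13*h^5 + 4.42*h^4 + 1.67*h^3 - 3.51*h^2 - 8.06*h + 2.7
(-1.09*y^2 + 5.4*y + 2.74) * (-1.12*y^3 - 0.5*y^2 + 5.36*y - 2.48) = 1.2208*y^5 - 5.503*y^4 - 11.6112*y^3 + 30.2772*y^2 + 1.2944*y - 6.7952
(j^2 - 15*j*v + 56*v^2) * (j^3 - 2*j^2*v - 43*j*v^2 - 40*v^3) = j^5 - 17*j^4*v + 43*j^3*v^2 + 493*j^2*v^3 - 1808*j*v^4 - 2240*v^5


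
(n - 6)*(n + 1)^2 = n^3 - 4*n^2 - 11*n - 6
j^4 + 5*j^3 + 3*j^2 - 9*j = j*(j - 1)*(j + 3)^2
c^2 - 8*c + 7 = (c - 7)*(c - 1)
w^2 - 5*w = w*(w - 5)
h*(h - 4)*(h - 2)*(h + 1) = h^4 - 5*h^3 + 2*h^2 + 8*h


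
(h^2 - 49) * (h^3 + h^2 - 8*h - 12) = h^5 + h^4 - 57*h^3 - 61*h^2 + 392*h + 588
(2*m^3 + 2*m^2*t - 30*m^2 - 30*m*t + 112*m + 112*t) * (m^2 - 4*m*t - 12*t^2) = 2*m^5 - 6*m^4*t - 30*m^4 - 32*m^3*t^2 + 90*m^3*t + 112*m^3 - 24*m^2*t^3 + 480*m^2*t^2 - 336*m^2*t + 360*m*t^3 - 1792*m*t^2 - 1344*t^3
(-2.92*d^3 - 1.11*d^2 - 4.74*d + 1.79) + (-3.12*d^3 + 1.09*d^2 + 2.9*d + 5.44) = -6.04*d^3 - 0.02*d^2 - 1.84*d + 7.23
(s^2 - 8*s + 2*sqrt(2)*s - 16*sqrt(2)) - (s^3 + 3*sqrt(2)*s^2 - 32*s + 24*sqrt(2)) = -s^3 - 3*sqrt(2)*s^2 + s^2 + 2*sqrt(2)*s + 24*s - 40*sqrt(2)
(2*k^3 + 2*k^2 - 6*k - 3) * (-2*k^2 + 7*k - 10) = -4*k^5 + 10*k^4 + 6*k^3 - 56*k^2 + 39*k + 30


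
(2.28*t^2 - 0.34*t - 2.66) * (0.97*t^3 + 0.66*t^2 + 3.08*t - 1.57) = 2.2116*t^5 + 1.175*t^4 + 4.2178*t^3 - 6.3824*t^2 - 7.659*t + 4.1762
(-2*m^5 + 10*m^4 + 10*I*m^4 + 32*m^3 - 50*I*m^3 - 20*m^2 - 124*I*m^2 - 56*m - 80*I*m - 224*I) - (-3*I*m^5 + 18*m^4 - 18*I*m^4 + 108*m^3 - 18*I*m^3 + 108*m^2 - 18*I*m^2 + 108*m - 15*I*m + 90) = -2*m^5 + 3*I*m^5 - 8*m^4 + 28*I*m^4 - 76*m^3 - 32*I*m^3 - 128*m^2 - 106*I*m^2 - 164*m - 65*I*m - 90 - 224*I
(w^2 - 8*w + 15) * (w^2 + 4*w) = w^4 - 4*w^3 - 17*w^2 + 60*w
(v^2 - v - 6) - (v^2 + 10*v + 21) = -11*v - 27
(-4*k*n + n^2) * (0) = 0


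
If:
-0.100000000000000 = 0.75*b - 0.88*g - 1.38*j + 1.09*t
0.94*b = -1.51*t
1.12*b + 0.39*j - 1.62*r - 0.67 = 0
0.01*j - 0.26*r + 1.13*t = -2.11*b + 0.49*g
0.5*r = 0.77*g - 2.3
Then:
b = 1.00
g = 2.90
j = -1.72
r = -0.14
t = -0.62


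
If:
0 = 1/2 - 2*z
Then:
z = 1/4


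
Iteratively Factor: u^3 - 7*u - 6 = (u - 3)*(u^2 + 3*u + 2) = (u - 3)*(u + 2)*(u + 1)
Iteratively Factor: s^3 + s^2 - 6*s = (s - 2)*(s^2 + 3*s) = s*(s - 2)*(s + 3)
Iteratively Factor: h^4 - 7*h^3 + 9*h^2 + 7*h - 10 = (h - 1)*(h^3 - 6*h^2 + 3*h + 10) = (h - 2)*(h - 1)*(h^2 - 4*h - 5) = (h - 2)*(h - 1)*(h + 1)*(h - 5)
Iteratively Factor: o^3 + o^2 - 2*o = (o + 2)*(o^2 - o) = (o - 1)*(o + 2)*(o)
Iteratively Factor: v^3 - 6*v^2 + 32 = (v - 4)*(v^2 - 2*v - 8) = (v - 4)^2*(v + 2)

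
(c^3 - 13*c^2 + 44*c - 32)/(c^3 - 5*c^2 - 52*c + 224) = (c - 1)/(c + 7)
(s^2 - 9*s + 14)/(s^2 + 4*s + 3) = (s^2 - 9*s + 14)/(s^2 + 4*s + 3)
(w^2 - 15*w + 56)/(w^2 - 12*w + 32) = (w - 7)/(w - 4)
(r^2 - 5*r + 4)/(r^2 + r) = (r^2 - 5*r + 4)/(r*(r + 1))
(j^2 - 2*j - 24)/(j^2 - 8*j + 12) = (j + 4)/(j - 2)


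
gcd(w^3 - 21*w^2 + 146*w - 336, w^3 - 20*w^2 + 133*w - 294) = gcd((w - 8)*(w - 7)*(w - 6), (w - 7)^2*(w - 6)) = w^2 - 13*w + 42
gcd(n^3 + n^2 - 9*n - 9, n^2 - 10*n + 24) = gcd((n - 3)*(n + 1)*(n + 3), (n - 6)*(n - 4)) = 1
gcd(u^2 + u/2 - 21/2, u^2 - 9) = u - 3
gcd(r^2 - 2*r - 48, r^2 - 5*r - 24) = r - 8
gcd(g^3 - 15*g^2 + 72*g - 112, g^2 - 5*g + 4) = g - 4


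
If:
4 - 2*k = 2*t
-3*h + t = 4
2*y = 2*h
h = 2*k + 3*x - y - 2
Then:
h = y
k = -3*y - 2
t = 3*y + 4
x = 8*y/3 + 2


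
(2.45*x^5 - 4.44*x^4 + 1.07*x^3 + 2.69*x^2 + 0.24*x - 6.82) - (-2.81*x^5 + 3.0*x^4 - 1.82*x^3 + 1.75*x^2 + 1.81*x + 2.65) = 5.26*x^5 - 7.44*x^4 + 2.89*x^3 + 0.94*x^2 - 1.57*x - 9.47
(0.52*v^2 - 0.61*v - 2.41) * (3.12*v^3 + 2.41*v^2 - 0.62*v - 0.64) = 1.6224*v^5 - 0.65*v^4 - 9.3117*v^3 - 5.7627*v^2 + 1.8846*v + 1.5424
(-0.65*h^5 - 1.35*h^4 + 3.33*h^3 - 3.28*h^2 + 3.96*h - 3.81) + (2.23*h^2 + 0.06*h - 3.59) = -0.65*h^5 - 1.35*h^4 + 3.33*h^3 - 1.05*h^2 + 4.02*h - 7.4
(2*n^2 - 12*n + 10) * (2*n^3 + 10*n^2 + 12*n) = 4*n^5 - 4*n^4 - 76*n^3 - 44*n^2 + 120*n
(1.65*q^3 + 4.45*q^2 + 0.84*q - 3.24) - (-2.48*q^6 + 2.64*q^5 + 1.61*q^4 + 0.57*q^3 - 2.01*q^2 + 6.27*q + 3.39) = 2.48*q^6 - 2.64*q^5 - 1.61*q^4 + 1.08*q^3 + 6.46*q^2 - 5.43*q - 6.63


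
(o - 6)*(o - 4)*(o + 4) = o^3 - 6*o^2 - 16*o + 96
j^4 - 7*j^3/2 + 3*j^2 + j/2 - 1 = (j - 2)*(j - 1)^2*(j + 1/2)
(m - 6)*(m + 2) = m^2 - 4*m - 12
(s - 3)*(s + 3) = s^2 - 9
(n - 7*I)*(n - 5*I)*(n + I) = n^3 - 11*I*n^2 - 23*n - 35*I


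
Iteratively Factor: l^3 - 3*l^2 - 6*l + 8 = (l + 2)*(l^2 - 5*l + 4) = (l - 4)*(l + 2)*(l - 1)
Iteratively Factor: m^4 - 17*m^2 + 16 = (m + 4)*(m^3 - 4*m^2 - m + 4) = (m - 1)*(m + 4)*(m^2 - 3*m - 4) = (m - 1)*(m + 1)*(m + 4)*(m - 4)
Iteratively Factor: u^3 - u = (u + 1)*(u^2 - u) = u*(u + 1)*(u - 1)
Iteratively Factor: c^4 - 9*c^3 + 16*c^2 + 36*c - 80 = (c - 2)*(c^3 - 7*c^2 + 2*c + 40) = (c - 4)*(c - 2)*(c^2 - 3*c - 10) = (c - 4)*(c - 2)*(c + 2)*(c - 5)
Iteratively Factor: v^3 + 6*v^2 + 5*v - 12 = (v + 4)*(v^2 + 2*v - 3) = (v + 3)*(v + 4)*(v - 1)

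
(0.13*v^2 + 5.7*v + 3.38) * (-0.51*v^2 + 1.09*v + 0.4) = -0.0663*v^4 - 2.7653*v^3 + 4.5412*v^2 + 5.9642*v + 1.352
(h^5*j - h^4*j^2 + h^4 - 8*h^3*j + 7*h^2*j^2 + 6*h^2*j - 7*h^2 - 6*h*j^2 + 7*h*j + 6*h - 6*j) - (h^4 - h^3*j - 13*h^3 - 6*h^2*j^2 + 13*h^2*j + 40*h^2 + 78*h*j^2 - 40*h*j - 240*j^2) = h^5*j - h^4*j^2 - 7*h^3*j + 13*h^3 + 13*h^2*j^2 - 7*h^2*j - 47*h^2 - 84*h*j^2 + 47*h*j + 6*h + 240*j^2 - 6*j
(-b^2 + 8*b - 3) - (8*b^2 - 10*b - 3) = -9*b^2 + 18*b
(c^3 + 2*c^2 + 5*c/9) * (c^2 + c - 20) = c^5 + 3*c^4 - 157*c^3/9 - 355*c^2/9 - 100*c/9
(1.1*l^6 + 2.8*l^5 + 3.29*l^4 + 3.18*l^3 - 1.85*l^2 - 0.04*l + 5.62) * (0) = 0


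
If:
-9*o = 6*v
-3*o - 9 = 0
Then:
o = -3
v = 9/2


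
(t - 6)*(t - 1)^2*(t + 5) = t^4 - 3*t^3 - 27*t^2 + 59*t - 30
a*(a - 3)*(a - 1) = a^3 - 4*a^2 + 3*a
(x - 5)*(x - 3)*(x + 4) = x^3 - 4*x^2 - 17*x + 60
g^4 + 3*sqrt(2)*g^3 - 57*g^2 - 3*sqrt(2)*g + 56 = (g - 1)*(g + 1)*(g - 4*sqrt(2))*(g + 7*sqrt(2))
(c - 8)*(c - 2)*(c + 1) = c^3 - 9*c^2 + 6*c + 16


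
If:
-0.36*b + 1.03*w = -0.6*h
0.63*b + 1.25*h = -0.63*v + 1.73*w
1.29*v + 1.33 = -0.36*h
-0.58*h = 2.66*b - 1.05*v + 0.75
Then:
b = -0.79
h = 0.32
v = -1.12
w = -0.47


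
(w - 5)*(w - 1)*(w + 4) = w^3 - 2*w^2 - 19*w + 20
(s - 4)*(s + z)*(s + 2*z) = s^3 + 3*s^2*z - 4*s^2 + 2*s*z^2 - 12*s*z - 8*z^2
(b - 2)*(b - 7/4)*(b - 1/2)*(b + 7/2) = b^4 - 3*b^3/4 - 19*b^2/2 + 273*b/16 - 49/8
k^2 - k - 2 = (k - 2)*(k + 1)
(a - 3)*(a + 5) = a^2 + 2*a - 15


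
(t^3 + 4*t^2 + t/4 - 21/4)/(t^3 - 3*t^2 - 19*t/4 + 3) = (2*t^2 + 5*t - 7)/(2*t^2 - 9*t + 4)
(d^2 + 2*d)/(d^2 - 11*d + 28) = d*(d + 2)/(d^2 - 11*d + 28)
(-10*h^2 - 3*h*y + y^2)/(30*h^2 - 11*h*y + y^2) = (2*h + y)/(-6*h + y)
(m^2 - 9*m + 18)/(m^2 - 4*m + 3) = (m - 6)/(m - 1)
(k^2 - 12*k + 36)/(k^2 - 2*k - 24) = (k - 6)/(k + 4)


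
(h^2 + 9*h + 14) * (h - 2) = h^3 + 7*h^2 - 4*h - 28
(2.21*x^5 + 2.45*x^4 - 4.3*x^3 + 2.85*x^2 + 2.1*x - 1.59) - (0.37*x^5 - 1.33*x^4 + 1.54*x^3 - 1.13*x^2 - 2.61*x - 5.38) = 1.84*x^5 + 3.78*x^4 - 5.84*x^3 + 3.98*x^2 + 4.71*x + 3.79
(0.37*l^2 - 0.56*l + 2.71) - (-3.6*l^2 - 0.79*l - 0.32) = 3.97*l^2 + 0.23*l + 3.03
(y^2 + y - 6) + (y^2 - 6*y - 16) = 2*y^2 - 5*y - 22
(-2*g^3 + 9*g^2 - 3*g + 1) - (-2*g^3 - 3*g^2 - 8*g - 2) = 12*g^2 + 5*g + 3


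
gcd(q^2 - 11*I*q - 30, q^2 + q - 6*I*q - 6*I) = q - 6*I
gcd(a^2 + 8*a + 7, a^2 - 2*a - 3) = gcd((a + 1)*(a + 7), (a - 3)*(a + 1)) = a + 1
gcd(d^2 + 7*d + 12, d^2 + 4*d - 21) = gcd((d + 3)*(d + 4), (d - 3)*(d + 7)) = 1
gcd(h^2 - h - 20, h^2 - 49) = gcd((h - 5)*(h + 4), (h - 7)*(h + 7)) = 1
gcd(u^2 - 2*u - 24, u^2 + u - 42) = u - 6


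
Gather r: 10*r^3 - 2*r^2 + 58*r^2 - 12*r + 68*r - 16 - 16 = 10*r^3 + 56*r^2 + 56*r - 32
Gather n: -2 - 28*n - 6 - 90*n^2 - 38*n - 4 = -90*n^2 - 66*n - 12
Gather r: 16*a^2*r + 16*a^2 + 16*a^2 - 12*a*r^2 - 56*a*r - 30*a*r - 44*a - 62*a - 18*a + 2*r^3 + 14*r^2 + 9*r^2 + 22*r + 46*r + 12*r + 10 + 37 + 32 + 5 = 32*a^2 - 124*a + 2*r^3 + r^2*(23 - 12*a) + r*(16*a^2 - 86*a + 80) + 84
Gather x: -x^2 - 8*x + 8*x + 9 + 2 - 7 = 4 - x^2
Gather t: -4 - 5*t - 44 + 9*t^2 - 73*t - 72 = 9*t^2 - 78*t - 120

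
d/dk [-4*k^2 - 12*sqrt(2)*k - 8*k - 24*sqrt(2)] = -8*k - 12*sqrt(2) - 8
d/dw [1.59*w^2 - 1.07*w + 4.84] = 3.18*w - 1.07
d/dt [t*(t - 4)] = 2*t - 4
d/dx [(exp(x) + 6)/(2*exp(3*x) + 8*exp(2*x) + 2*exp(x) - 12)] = (-(exp(x) + 6)*(3*exp(2*x) + 8*exp(x) + 1) + exp(3*x) + 4*exp(2*x) + exp(x) - 6)*exp(x)/(2*(exp(3*x) + 4*exp(2*x) + exp(x) - 6)^2)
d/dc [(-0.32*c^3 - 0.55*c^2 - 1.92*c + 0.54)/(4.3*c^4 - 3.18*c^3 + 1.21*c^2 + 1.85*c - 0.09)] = (1.376*c^6 + 4.73*c^5 + 22.6318*c^4 - 22.6832*c^3 + 6.5437*c^2 - 1.2078*c - 0.8262)/(18.49*c^8 - 27.348*c^7 + 20.5184*c^6 + 8.2144*c^5 - 11.0759*c^4 + 5.0494*c^3 + 3.2047*c^2 - 0.333*c + 0.0081)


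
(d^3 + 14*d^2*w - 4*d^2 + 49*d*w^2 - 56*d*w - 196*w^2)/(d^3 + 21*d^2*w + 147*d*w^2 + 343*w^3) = (d - 4)/(d + 7*w)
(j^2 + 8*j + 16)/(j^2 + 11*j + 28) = (j + 4)/(j + 7)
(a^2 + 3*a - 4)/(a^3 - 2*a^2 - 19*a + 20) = 1/(a - 5)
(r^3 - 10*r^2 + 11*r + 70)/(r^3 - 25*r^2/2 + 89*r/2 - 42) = 2*(r^2 - 3*r - 10)/(2*r^2 - 11*r + 12)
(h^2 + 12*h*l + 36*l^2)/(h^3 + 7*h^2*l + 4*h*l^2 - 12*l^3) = (h + 6*l)/(h^2 + h*l - 2*l^2)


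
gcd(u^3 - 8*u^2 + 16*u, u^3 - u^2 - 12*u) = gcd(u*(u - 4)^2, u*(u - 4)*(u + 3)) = u^2 - 4*u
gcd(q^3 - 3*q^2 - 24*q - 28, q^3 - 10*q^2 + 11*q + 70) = q^2 - 5*q - 14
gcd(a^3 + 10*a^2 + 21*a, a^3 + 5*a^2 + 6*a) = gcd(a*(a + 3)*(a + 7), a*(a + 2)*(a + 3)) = a^2 + 3*a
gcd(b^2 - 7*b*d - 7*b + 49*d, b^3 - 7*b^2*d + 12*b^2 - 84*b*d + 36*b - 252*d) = b - 7*d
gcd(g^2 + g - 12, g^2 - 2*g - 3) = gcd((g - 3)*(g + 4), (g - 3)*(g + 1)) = g - 3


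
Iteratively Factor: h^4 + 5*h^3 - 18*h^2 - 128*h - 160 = (h + 2)*(h^3 + 3*h^2 - 24*h - 80) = (h + 2)*(h + 4)*(h^2 - h - 20) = (h + 2)*(h + 4)^2*(h - 5)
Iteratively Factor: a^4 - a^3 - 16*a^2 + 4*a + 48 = (a - 2)*(a^3 + a^2 - 14*a - 24) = (a - 2)*(a + 3)*(a^2 - 2*a - 8) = (a - 2)*(a + 2)*(a + 3)*(a - 4)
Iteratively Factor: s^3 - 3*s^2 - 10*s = (s + 2)*(s^2 - 5*s) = s*(s + 2)*(s - 5)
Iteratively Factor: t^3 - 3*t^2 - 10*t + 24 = (t + 3)*(t^2 - 6*t + 8) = (t - 2)*(t + 3)*(t - 4)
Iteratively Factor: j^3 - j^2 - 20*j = (j + 4)*(j^2 - 5*j) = (j - 5)*(j + 4)*(j)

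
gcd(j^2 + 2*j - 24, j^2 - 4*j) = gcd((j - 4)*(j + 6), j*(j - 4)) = j - 4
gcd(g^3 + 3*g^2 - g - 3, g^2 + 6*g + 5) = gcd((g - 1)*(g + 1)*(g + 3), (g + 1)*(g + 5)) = g + 1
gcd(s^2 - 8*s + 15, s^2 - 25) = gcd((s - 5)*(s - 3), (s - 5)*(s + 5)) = s - 5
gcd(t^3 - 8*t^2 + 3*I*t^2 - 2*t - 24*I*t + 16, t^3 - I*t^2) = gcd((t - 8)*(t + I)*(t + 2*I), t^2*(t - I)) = 1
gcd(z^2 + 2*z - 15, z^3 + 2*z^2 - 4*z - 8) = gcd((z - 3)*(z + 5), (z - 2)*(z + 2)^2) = 1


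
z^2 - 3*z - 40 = (z - 8)*(z + 5)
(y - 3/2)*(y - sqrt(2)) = y^2 - 3*y/2 - sqrt(2)*y + 3*sqrt(2)/2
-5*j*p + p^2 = p*(-5*j + p)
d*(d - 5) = d^2 - 5*d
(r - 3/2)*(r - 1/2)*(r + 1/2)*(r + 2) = r^4 + r^3/2 - 13*r^2/4 - r/8 + 3/4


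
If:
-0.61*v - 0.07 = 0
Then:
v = -0.11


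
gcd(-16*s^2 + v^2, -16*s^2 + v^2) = 16*s^2 - v^2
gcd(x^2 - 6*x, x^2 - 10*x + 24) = x - 6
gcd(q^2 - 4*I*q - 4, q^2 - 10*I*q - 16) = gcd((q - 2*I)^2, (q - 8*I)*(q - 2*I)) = q - 2*I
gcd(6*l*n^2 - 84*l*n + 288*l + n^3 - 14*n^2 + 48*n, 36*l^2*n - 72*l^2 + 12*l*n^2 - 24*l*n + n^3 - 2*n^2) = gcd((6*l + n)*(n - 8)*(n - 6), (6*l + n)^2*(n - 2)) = 6*l + n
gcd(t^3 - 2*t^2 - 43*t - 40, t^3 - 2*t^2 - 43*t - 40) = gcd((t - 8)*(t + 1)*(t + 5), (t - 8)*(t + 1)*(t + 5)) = t^3 - 2*t^2 - 43*t - 40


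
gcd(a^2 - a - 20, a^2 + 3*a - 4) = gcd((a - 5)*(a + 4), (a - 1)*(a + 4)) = a + 4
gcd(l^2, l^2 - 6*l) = l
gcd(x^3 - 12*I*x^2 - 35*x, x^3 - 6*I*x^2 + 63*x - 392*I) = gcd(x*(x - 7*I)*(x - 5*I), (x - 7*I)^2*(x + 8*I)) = x - 7*I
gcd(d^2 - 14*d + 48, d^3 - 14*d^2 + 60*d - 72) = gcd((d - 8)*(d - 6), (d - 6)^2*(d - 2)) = d - 6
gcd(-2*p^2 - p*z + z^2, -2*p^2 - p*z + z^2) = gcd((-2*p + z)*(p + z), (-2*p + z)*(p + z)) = -2*p^2 - p*z + z^2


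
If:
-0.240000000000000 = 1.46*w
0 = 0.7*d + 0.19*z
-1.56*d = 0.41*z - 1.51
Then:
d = 30.52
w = -0.16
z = -112.45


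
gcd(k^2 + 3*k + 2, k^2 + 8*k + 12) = k + 2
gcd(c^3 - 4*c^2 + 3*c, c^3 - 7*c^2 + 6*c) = c^2 - c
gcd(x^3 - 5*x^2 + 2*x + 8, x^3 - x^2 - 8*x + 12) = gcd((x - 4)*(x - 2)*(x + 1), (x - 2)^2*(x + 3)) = x - 2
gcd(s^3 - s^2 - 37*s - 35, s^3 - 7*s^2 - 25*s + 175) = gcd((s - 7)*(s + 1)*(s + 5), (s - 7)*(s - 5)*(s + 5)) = s^2 - 2*s - 35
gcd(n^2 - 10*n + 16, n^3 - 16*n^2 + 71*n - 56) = n - 8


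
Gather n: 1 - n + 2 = 3 - n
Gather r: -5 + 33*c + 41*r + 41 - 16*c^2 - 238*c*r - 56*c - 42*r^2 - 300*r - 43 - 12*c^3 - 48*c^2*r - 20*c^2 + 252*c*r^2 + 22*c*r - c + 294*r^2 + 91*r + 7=-12*c^3 - 36*c^2 - 24*c + r^2*(252*c + 252) + r*(-48*c^2 - 216*c - 168)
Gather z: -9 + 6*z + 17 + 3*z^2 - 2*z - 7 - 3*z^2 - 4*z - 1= 0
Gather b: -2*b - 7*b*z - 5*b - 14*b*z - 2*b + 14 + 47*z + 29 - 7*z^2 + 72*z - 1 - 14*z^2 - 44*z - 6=b*(-21*z - 9) - 21*z^2 + 75*z + 36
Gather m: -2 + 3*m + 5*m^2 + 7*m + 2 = 5*m^2 + 10*m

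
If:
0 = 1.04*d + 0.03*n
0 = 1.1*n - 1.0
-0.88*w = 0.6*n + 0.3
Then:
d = -0.03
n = 0.91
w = -0.96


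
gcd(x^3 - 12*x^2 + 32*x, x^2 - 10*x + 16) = x - 8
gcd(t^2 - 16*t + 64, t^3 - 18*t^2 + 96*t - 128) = t^2 - 16*t + 64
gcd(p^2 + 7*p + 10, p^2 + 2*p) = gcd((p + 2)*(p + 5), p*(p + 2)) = p + 2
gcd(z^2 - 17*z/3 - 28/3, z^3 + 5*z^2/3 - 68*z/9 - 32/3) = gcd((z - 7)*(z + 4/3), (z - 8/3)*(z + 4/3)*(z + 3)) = z + 4/3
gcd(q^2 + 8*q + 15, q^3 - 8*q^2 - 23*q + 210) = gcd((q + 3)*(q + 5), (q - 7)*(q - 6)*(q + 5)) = q + 5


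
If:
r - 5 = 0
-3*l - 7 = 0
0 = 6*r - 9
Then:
No Solution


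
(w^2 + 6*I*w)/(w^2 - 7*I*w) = (w + 6*I)/(w - 7*I)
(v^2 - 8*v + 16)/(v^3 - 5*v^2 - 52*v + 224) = (v - 4)/(v^2 - v - 56)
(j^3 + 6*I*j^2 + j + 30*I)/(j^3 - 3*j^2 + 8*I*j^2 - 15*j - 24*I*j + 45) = (j - 2*I)/(j - 3)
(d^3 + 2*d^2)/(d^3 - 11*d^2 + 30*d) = d*(d + 2)/(d^2 - 11*d + 30)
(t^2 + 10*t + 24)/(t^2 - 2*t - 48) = (t + 4)/(t - 8)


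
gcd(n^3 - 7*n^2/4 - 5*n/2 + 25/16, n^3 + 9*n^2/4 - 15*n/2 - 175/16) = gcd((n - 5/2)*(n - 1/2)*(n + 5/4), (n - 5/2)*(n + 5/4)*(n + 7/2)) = n^2 - 5*n/4 - 25/8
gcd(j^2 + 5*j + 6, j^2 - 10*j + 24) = 1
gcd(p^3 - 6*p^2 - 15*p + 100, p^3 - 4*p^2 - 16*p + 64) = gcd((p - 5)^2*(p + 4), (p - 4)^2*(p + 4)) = p + 4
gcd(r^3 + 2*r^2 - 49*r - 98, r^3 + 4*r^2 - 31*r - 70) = r^2 + 9*r + 14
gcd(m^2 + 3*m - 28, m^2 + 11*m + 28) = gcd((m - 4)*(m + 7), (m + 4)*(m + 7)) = m + 7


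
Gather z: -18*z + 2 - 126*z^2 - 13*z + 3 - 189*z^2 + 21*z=-315*z^2 - 10*z + 5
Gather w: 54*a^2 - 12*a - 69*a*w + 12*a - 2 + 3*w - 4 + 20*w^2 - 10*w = 54*a^2 + 20*w^2 + w*(-69*a - 7) - 6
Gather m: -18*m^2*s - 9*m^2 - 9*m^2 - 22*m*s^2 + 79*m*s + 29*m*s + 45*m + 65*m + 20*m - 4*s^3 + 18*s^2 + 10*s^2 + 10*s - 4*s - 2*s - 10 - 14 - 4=m^2*(-18*s - 18) + m*(-22*s^2 + 108*s + 130) - 4*s^3 + 28*s^2 + 4*s - 28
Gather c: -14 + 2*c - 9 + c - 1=3*c - 24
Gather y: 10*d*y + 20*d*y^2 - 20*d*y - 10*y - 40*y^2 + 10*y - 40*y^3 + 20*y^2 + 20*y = -40*y^3 + y^2*(20*d - 20) + y*(20 - 10*d)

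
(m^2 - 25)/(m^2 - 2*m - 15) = (m + 5)/(m + 3)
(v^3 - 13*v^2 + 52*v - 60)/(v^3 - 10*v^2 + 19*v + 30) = (v - 2)/(v + 1)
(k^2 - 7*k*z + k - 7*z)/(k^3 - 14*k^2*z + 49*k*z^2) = (-k - 1)/(k*(-k + 7*z))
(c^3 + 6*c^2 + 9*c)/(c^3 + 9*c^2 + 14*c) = (c^2 + 6*c + 9)/(c^2 + 9*c + 14)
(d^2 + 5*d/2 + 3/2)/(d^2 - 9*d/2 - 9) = (d + 1)/(d - 6)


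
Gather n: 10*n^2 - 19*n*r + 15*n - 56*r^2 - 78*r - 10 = 10*n^2 + n*(15 - 19*r) - 56*r^2 - 78*r - 10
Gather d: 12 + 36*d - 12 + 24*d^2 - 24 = 24*d^2 + 36*d - 24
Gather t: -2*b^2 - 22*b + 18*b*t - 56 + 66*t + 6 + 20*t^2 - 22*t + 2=-2*b^2 - 22*b + 20*t^2 + t*(18*b + 44) - 48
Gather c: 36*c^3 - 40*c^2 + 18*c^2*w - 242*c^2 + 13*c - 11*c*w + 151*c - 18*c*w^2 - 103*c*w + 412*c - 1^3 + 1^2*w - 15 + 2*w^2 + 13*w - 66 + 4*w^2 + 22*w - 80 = 36*c^3 + c^2*(18*w - 282) + c*(-18*w^2 - 114*w + 576) + 6*w^2 + 36*w - 162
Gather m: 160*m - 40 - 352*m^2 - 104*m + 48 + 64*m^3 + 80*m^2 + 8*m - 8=64*m^3 - 272*m^2 + 64*m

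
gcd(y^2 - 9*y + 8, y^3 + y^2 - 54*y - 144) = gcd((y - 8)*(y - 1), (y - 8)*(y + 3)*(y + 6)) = y - 8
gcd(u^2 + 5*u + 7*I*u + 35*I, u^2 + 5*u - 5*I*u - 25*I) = u + 5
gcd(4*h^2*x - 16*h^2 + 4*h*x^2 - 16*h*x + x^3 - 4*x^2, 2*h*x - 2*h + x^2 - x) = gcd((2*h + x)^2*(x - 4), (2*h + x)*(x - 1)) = 2*h + x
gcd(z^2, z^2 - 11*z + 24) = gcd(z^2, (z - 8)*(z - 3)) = 1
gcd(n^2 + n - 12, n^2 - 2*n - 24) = n + 4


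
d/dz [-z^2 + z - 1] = 1 - 2*z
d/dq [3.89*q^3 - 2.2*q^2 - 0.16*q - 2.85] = 11.67*q^2 - 4.4*q - 0.16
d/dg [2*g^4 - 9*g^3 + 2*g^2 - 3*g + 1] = 8*g^3 - 27*g^2 + 4*g - 3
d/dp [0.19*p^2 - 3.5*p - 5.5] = 0.38*p - 3.5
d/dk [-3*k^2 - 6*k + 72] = -6*k - 6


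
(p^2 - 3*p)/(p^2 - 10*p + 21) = p/(p - 7)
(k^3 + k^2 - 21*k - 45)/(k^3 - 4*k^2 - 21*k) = (k^2 - 2*k - 15)/(k*(k - 7))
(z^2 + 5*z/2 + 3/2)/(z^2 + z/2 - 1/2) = (2*z + 3)/(2*z - 1)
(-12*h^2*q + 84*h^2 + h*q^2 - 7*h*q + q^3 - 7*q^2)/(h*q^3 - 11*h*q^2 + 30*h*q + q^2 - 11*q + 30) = (-12*h^2*q + 84*h^2 + h*q^2 - 7*h*q + q^3 - 7*q^2)/(h*q^3 - 11*h*q^2 + 30*h*q + q^2 - 11*q + 30)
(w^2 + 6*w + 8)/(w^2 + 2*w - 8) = (w + 2)/(w - 2)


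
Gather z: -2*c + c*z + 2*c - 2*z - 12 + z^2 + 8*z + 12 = z^2 + z*(c + 6)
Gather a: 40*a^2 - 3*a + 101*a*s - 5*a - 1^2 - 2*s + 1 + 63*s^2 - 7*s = 40*a^2 + a*(101*s - 8) + 63*s^2 - 9*s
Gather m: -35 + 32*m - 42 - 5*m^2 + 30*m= -5*m^2 + 62*m - 77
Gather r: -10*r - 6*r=-16*r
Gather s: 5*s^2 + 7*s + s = 5*s^2 + 8*s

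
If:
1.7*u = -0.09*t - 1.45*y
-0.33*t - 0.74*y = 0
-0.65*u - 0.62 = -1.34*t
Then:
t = 0.55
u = 0.18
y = -0.25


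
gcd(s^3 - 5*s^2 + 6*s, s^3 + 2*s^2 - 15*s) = s^2 - 3*s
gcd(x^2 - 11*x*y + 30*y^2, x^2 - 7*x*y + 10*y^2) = x - 5*y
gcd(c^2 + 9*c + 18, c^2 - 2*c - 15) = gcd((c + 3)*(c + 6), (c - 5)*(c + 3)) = c + 3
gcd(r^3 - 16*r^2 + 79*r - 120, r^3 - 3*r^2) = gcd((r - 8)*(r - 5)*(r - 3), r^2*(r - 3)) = r - 3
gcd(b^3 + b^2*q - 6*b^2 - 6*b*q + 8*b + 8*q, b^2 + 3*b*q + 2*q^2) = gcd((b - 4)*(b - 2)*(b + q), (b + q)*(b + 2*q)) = b + q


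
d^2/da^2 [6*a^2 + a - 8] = 12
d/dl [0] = 0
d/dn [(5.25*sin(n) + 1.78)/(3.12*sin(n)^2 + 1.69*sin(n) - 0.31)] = (-11.1072*sin(n) + 8.19*cos(2*n) - 12.8257)*cos(n)/(3.12*sin(n)^2 + 1.69*sin(n) - 0.31)^2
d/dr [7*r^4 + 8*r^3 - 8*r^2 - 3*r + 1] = 28*r^3 + 24*r^2 - 16*r - 3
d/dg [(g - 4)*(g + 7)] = 2*g + 3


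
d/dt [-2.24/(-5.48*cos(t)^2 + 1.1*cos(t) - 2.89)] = (24.5504*cos(t) - 2.464)*sin(t)/(5.48*cos(t)^2 - 1.1*cos(t) + 2.89)^2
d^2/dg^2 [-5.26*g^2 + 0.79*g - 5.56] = -10.5200000000000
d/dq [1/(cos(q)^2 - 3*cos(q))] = (2*cos(q) - 3)*sin(q)/((cos(q) - 3)^2*cos(q)^2)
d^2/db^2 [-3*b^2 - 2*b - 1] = -6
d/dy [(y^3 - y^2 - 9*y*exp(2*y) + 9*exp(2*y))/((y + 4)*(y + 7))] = (y^4 - 18*y^3*exp(2*y) + 22*y^3 - 171*y^2*exp(2*y) + 73*y^2 - 324*y*exp(2*y) - 56*y + 153*exp(2*y))/(y^4 + 22*y^3 + 177*y^2 + 616*y + 784)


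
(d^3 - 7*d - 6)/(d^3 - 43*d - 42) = (d^2 - d - 6)/(d^2 - d - 42)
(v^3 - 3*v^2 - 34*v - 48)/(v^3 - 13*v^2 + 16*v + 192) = (v + 2)/(v - 8)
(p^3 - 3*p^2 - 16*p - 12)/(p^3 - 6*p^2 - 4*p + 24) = (p + 1)/(p - 2)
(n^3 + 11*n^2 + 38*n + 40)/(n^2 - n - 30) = (n^2 + 6*n + 8)/(n - 6)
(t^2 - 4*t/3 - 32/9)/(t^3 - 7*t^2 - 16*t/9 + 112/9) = (3*t - 8)/(3*t^2 - 25*t + 28)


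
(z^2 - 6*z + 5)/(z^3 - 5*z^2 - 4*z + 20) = (z - 1)/(z^2 - 4)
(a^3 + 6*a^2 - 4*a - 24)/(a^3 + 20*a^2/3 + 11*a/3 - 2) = 3*(a^2 - 4)/(3*a^2 + 2*a - 1)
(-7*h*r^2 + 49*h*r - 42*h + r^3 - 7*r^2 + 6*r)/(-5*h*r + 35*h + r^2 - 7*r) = (7*h*r^2 - 49*h*r + 42*h - r^3 + 7*r^2 - 6*r)/(5*h*r - 35*h - r^2 + 7*r)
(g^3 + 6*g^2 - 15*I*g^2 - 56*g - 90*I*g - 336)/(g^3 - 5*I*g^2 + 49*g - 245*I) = (g^2 + g*(6 - 8*I) - 48*I)/(g^2 + 2*I*g + 35)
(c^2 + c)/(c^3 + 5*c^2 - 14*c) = (c + 1)/(c^2 + 5*c - 14)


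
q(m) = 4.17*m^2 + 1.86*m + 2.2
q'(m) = 8.34*m + 1.86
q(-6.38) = 160.07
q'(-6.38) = -51.35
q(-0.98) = 4.38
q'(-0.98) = -6.31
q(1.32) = 11.92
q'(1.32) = 12.87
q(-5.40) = 113.75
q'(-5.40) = -43.18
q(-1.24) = 6.31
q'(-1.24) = -8.48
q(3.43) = 57.64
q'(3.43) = 30.47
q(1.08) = 9.07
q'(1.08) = 10.87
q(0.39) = 3.56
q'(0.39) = 5.11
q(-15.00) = 912.55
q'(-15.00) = -123.24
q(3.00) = 45.31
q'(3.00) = 26.88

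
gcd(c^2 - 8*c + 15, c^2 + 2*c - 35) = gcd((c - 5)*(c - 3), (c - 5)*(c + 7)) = c - 5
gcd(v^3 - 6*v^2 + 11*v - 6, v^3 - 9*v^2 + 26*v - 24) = v^2 - 5*v + 6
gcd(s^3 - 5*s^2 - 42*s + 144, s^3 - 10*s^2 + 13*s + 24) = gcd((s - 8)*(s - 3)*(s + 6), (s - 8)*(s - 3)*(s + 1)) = s^2 - 11*s + 24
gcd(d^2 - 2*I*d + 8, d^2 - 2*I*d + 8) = d^2 - 2*I*d + 8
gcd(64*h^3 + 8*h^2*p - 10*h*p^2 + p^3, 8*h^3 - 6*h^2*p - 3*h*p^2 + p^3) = -8*h^2 - 2*h*p + p^2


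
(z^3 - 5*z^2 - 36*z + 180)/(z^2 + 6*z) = z - 11 + 30/z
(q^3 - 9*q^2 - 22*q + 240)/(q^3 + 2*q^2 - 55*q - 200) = (q - 6)/(q + 5)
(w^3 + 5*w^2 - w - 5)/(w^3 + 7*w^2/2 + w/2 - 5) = 2*(w^2 + 6*w + 5)/(2*w^2 + 9*w + 10)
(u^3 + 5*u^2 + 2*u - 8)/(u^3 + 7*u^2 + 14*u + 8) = (u - 1)/(u + 1)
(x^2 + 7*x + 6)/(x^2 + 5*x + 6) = (x^2 + 7*x + 6)/(x^2 + 5*x + 6)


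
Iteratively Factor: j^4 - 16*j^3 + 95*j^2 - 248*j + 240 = (j - 5)*(j^3 - 11*j^2 + 40*j - 48) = (j - 5)*(j - 3)*(j^2 - 8*j + 16) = (j - 5)*(j - 4)*(j - 3)*(j - 4)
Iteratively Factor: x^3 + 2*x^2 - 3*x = (x - 1)*(x^2 + 3*x) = x*(x - 1)*(x + 3)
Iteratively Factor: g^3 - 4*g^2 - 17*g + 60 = (g + 4)*(g^2 - 8*g + 15) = (g - 3)*(g + 4)*(g - 5)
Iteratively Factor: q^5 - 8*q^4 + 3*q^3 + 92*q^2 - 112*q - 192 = (q - 4)*(q^4 - 4*q^3 - 13*q^2 + 40*q + 48) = (q - 4)^2*(q^3 - 13*q - 12) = (q - 4)^2*(q + 1)*(q^2 - q - 12) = (q - 4)^2*(q + 1)*(q + 3)*(q - 4)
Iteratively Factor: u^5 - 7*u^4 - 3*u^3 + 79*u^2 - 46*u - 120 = (u - 2)*(u^4 - 5*u^3 - 13*u^2 + 53*u + 60) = (u - 4)*(u - 2)*(u^3 - u^2 - 17*u - 15) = (u - 4)*(u - 2)*(u + 3)*(u^2 - 4*u - 5) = (u - 4)*(u - 2)*(u + 1)*(u + 3)*(u - 5)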